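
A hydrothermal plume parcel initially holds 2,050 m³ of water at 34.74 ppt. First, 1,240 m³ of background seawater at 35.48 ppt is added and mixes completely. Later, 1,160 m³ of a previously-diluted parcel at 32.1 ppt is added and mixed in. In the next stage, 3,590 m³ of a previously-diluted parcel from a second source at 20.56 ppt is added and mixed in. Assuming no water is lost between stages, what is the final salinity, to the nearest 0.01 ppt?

28.14 ppt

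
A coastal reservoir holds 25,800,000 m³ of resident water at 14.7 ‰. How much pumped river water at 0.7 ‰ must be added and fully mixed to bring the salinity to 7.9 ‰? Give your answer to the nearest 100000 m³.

24400000 m³

Salt balance: 25,800,000×14.7 + V×0.7 = (25,800,000+V)×7.9
379,260,000 + 0.7V = 203,820,000 + 7.9V
175,440,000 = 7.2V
V = 24,366,666.67 m³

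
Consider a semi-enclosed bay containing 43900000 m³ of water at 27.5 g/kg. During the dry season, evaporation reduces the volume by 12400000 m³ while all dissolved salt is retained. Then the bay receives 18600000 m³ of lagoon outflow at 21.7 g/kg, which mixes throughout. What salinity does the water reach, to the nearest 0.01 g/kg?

32.15 g/kg

After evaporation: salt = 43,900,000×27.5 = 1,207,250,000; volume = 43,900,000 − 12,400,000 = 31,500,000 m³
After mixing: salt = 1,207,250,000 + 18,600,000×21.7 = 1,610,870,000; volume = 31,500,000 + 18,600,000 = 50,100,000 m³
S = 1,610,870,000 / 50,100,000 = 32.1531 g/kg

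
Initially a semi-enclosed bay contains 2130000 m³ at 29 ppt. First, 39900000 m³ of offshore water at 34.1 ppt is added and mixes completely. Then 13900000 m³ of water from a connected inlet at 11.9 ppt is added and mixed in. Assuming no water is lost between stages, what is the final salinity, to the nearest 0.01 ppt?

28.39 ppt

By conservation of dissolved salt,
Initial salt = 2,130,000×29 = 61,770,000
After stage 1: salt = 61,770,000 + 39,900,000×34.1 = 1,422,360,000; volume = 42,030,000 m³; S = 33.842 ppt
After stage 2: salt = 1,422,360,000 + 13,900,000×11.9 = 1,587,770,000; volume = 55,930,000 m³
S = 1,587,770,000 / 55,930,000 = 28.3885 ppt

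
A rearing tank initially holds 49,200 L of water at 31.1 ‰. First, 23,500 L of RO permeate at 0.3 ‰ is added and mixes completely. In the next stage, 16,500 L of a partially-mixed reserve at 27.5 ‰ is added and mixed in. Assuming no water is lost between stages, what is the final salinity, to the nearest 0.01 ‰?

Weighted by volume,
Initial salt = 49,200×31.1 = 1,530,120
After stage 1: salt = 1,530,120 + 23,500×0.3 = 1,537,170; volume = 72,700 L; S = 21.144 ‰
After stage 2: salt = 1,537,170 + 16,500×27.5 = 1,990,920; volume = 89,200 L
S = 1,990,920 / 89,200 = 22.3197 ‰

22.32 ‰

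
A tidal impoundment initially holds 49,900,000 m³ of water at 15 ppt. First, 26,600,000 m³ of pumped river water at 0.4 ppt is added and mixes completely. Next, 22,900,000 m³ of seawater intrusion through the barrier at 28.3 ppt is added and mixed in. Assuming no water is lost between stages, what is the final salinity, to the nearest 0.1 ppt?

By conservation of dissolved salt,
Initial salt = 49,900,000×15 = 748,500,000
After stage 1: salt = 748,500,000 + 26,600,000×0.4 = 759,140,000; volume = 76,500,000 m³; S = 9.923 ppt
After stage 2: salt = 759,140,000 + 22,900,000×28.3 = 1,407,210,000; volume = 99,400,000 m³
S = 1,407,210,000 / 99,400,000 = 14.157 ppt

14.2 ppt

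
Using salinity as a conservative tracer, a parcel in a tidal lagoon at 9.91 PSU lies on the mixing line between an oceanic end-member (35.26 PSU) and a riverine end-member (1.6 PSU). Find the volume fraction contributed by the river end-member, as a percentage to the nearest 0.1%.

Let f be the freshwater fraction. Salt balance per unit volume:
f×1.6 + (1−f)×35.26 = 9.91
f = (35.26 − 9.91) / (35.26 − 1.6) = 25.35/33.66 = 0.7531

75.3%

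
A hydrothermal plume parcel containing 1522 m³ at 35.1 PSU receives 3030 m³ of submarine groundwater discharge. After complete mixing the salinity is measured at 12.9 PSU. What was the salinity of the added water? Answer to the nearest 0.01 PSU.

Salt balance: 1,522×35.1 + 3,030×S = 4,552×12.9
53,422.2 + 3,030·S = 58,720.8
S = (58,720.8 − 53,422.2) / 3,030 = 1.7487 PSU

1.75 PSU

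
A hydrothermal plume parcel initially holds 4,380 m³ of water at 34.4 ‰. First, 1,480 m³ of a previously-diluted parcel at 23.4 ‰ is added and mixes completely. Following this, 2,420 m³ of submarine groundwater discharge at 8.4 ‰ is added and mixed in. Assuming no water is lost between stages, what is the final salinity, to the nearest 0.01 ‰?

24.83 ‰

Mass of salt is conserved:
Initial salt = 4,380×34.4 = 150,672
After stage 1: salt = 150,672 + 1,480×23.4 = 185,304; volume = 5,860 m³; S = 31.622 ‰
After stage 2: salt = 185,304 + 2,420×8.4 = 205,632; volume = 8,280 m³
S = 205,632 / 8,280 = 24.8348 ‰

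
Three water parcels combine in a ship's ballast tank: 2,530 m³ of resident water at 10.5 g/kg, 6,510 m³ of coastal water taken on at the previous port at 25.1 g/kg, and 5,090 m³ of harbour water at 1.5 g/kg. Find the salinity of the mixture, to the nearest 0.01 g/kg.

Mass of salt is conserved:
salt = 2,530×10.5 + 6,510×25.1 + 5,090×1.5 = 26,565 + 163,401 + 7,635 = 197,601
volume = 2,530 + 6,510 + 5,090 = 14,130 m³
S = 197,601 / 14,130 = 13.9845 g/kg

13.98 g/kg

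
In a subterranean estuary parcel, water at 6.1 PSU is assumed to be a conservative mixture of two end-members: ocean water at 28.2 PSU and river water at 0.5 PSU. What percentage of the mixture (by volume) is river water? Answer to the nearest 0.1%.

Let f be the freshwater fraction. Salt balance per unit volume:
f×0.5 + (1−f)×28.2 = 6.1
f = (28.2 − 6.1) / (28.2 − 0.5) = 22.1/27.7 = 0.7978

79.8%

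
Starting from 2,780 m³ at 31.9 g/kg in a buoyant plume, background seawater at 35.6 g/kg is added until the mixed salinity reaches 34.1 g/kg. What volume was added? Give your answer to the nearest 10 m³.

Salt balance: 2,780×31.9 + V×35.6 = (2,780+V)×34.1
88,682 + 35.6V = 94,798 + 34.1V
6,116 = 1.5V
V = 4,077.33 m³

4080 m³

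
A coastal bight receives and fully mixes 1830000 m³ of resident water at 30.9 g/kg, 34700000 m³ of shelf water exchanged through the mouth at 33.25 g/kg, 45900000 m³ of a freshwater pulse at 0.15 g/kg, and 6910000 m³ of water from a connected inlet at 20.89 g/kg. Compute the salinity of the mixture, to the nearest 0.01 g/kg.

Total salt / total volume:
salt = 1,830,000×30.9 + 34,700,000×33.25 + 45,900,000×0.15 + 6,910,000×20.89 = 56,547,000 + 1,153,775,000 + 6,885,000 + 144,349,900 = 1,361,556,900
volume = 1,830,000 + 34,700,000 + 45,900,000 + 6,910,000 = 89,340,000 m³
S = 1,361,556,900 / 89,340,000 = 15.2402 g/kg

15.24 g/kg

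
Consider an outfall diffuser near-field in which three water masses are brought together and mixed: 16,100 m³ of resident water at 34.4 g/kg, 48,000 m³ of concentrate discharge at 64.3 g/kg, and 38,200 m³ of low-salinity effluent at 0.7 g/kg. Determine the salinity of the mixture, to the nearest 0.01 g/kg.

35.85 g/kg

By conservation of dissolved salt,
salt = 16,100×34.4 + 48,000×64.3 + 38,200×0.7 = 553,840 + 3,086,400 + 26,740 = 3,666,980
volume = 16,100 + 48,000 + 38,200 = 102,300 m³
S = 3,666,980 / 102,300 = 35.8454 g/kg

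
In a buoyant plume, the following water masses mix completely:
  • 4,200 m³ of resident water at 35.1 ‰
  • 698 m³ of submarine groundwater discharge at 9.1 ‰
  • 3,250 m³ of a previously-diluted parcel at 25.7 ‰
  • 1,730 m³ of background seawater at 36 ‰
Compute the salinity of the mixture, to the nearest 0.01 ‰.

30.33 ‰

Conserving salt mass:
salt = 4,200×35.1 + 698×9.1 + 3,250×25.7 + 1,730×36 = 147,420 + 6,351.8 + 83,525 + 62,280 = 299,576.8
volume = 4,200 + 698 + 3,250 + 1,730 = 9,878 m³
S = 299,576.8 / 9,878 = 30.3277 ‰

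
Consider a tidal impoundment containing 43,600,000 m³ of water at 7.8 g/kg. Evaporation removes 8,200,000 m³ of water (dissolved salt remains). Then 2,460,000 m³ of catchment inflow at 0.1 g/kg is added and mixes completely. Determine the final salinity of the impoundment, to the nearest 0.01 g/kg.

After evaporation: salt = 43,600,000×7.8 = 340,080,000; volume = 43,600,000 − 8,200,000 = 35,400,000 m³
After mixing: salt = 340,080,000 + 2,460,000×0.1 = 340,326,000; volume = 35,400,000 + 2,460,000 = 37,860,000 m³
S = 340,326,000 / 37,860,000 = 8.9891 g/kg

8.99 g/kg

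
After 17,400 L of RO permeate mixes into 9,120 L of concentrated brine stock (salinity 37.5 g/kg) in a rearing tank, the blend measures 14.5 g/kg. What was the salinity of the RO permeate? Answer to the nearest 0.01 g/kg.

2.44 g/kg

Salt balance: 9,120×37.5 + 17,400×S = 26,520×14.5
342,000 + 17,400·S = 384,540
S = (384,540 − 342,000) / 17,400 = 2.4448 g/kg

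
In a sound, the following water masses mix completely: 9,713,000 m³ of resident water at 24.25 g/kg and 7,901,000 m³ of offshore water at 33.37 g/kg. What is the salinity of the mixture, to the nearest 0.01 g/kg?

28.34 g/kg

Conserving salt mass:
salt = 9,713,000×24.25 + 7,901,000×33.37 = 235,540,250 + 263,656,370 = 499,196,620
volume = 9,713,000 + 7,901,000 = 17,614,000 m³
S = 499,196,620 / 17,614,000 = 28.3409 g/kg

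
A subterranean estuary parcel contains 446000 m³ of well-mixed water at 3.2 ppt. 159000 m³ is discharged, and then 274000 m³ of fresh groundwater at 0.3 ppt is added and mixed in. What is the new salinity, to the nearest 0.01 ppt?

1.78 ppt

Remaining after removal: 287,000 m³ at 3.2 ppt (salt = 918,400)
After addition: salt = 918,400 + 274,000×0.3 = 1,000,600; volume = 561,000 m³
S = 1,000,600 / 561,000 = 1.7836 ppt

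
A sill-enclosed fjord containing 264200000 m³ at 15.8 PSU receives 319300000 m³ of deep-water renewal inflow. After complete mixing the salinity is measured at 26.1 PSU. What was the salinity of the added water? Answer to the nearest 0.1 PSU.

Salt balance: 264,200,000×15.8 + 319,300,000×S = 583,500,000×26.1
4,174,360,000 + 319,300,000·S = 15,229,350,000
S = (15,229,350,000 − 4,174,360,000) / 319,300,000 = 34.6226 PSU

34.6 PSU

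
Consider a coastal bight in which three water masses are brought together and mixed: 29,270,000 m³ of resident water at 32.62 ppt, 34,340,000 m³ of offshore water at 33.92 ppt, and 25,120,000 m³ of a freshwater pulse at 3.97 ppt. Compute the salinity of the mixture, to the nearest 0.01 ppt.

25.01 ppt

Mass of salt is conserved:
salt = 29,270,000×32.62 + 34,340,000×33.92 + 25,120,000×3.97 = 954,787,400 + 1,164,812,800 + 99,726,400 = 2,219,326,600
volume = 29,270,000 + 34,340,000 + 25,120,000 = 88,730,000 m³
S = 2,219,326,600 / 88,730,000 = 25.0121 ppt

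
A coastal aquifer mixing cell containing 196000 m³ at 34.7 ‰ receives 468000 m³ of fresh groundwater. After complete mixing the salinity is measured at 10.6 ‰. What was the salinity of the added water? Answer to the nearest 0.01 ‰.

0.51 ‰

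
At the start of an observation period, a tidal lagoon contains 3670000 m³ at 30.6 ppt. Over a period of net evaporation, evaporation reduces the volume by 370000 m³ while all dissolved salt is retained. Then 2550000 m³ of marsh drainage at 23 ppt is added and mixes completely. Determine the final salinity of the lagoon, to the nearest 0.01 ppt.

After evaporation: salt = 3,670,000×30.6 = 112,302,000; volume = 3,670,000 − 370,000 = 3,300,000 m³
After mixing: salt = 112,302,000 + 2,550,000×23 = 170,952,000; volume = 3,300,000 + 2,550,000 = 5,850,000 m³
S = 170,952,000 / 5,850,000 = 29.2226 ppt

29.22 ppt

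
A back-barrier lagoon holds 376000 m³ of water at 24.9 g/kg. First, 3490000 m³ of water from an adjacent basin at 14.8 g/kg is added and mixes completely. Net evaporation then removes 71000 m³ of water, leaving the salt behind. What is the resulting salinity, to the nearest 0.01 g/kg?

16.08 g/kg

After mixing: salt = 376,000×24.9 + 3,490,000×14.8 = 61,014,400; volume = 3,866,000 m³
After evaporation: salt unchanged = 61,014,400; volume = 3,866,000 − 71,000 = 3,795,000 m³
S = 61,014,400 / 3,795,000 = 16.0776 g/kg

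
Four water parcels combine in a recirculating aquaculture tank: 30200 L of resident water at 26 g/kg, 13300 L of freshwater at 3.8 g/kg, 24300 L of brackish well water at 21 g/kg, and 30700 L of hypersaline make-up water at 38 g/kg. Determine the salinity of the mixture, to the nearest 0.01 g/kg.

25.51 g/kg

Total salt / total volume:
salt = 30,200×26 + 13,300×3.8 + 24,300×21 + 30,700×38 = 785,200 + 50,540 + 510,300 + 1,166,600 = 2,512,640
volume = 30,200 + 13,300 + 24,300 + 30,700 = 98,500 L
S = 2,512,640 / 98,500 = 25.509 g/kg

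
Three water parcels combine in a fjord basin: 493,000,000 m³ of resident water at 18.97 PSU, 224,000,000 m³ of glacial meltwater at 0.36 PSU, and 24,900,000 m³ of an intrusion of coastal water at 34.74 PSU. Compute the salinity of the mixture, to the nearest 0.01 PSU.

Salt balance:
salt = 493,000,000×18.97 + 224,000,000×0.36 + 24,900,000×34.74 = 9,352,210,000 + 80,640,000 + 865,026,000 = 10,297,876,000
volume = 493,000,000 + 224,000,000 + 24,900,000 = 741,900,000 m³
S = 10,297,876,000 / 741,900,000 = 13.8804 PSU

13.88 PSU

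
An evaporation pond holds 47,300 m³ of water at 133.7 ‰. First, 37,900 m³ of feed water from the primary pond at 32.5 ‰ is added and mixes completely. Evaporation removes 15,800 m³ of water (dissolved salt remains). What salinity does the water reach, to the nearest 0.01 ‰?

108.87 ‰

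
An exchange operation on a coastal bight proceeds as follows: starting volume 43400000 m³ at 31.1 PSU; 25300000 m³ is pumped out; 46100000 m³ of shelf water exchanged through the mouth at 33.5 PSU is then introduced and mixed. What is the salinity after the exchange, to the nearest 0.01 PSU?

32.82 PSU

Remaining after removal: 18,100,000 m³ at 31.1 PSU (salt = 562,910,000)
After addition: salt = 562,910,000 + 46,100,000×33.5 = 2,107,260,000; volume = 64,200,000 m³
S = 2,107,260,000 / 64,200,000 = 32.8234 PSU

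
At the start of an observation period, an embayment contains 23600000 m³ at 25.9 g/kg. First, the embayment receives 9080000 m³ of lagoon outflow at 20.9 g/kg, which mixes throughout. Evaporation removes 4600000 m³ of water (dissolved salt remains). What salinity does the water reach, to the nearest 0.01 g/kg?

After mixing: salt = 23,600,000×25.9 + 9,080,000×20.9 = 801,012,000; volume = 32,680,000 m³
After evaporation: salt unchanged = 801,012,000; volume = 32,680,000 − 4,600,000 = 28,080,000 m³
S = 801,012,000 / 28,080,000 = 28.5261 g/kg

28.53 g/kg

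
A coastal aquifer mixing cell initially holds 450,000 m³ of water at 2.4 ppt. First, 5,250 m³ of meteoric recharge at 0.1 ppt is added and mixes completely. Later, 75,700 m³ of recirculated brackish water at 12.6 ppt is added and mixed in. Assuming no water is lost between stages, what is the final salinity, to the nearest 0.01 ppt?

Weighted by volume,
Initial salt = 450,000×2.4 = 1,080,000
After stage 1: salt = 1,080,000 + 5,250×0.1 = 1,080,525; volume = 455,250 m³; S = 2.373 ppt
After stage 2: salt = 1,080,525 + 75,700×12.6 = 2,034,345; volume = 530,950 m³
S = 2,034,345 / 530,950 = 3.8315 ppt

3.83 ppt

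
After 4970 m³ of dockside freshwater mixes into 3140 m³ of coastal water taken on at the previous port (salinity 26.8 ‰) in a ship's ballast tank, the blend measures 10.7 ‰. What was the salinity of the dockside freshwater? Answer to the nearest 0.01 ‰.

0.53 ‰

Salt balance: 3,140×26.8 + 4,970×S = 8,110×10.7
84,152 + 4,970·S = 86,777
S = (86,777 − 84,152) / 4,970 = 0.5282 ‰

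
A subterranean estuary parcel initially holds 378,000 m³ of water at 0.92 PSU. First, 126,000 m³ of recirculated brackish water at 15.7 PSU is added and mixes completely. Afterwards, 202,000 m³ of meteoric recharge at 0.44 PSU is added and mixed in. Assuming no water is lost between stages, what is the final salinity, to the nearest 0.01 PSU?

3.42 PSU

Total salt / total volume:
Initial salt = 378,000×0.92 = 347,760
After stage 1: salt = 347,760 + 126,000×15.7 = 2,325,960; volume = 504,000 m³; S = 4.615 PSU
After stage 2: salt = 2,325,960 + 202,000×0.44 = 2,414,840; volume = 706,000 m³
S = 2,414,840 / 706,000 = 3.4205 PSU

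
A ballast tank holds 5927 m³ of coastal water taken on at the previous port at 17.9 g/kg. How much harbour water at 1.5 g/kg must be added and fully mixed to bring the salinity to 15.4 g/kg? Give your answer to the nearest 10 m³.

1070 m³

Salt balance: 5,927×17.9 + V×1.5 = (5,927+V)×15.4
106,093.3 + 1.5V = 91,275.8 + 15.4V
14,817.5 = 13.9V
V = 1,066.01 m³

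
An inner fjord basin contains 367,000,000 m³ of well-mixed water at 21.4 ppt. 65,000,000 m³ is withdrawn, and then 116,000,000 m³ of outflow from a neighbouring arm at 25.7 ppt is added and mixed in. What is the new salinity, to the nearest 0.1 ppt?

22.6 ppt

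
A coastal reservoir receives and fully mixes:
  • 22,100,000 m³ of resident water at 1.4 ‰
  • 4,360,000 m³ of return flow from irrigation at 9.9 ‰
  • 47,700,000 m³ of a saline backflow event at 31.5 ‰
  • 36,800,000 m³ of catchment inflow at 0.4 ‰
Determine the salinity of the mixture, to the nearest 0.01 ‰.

Conserving salt mass:
salt = 22,100,000×1.4 + 4,360,000×9.9 + 47,700,000×31.5 + 36,800,000×0.4 = 30,940,000 + 43,164,000 + 1,502,550,000 + 14,720,000 = 1,591,374,000
volume = 22,100,000 + 4,360,000 + 47,700,000 + 36,800,000 = 110,960,000 m³
S = 1,591,374,000 / 110,960,000 = 14.3419 ‰

14.34 ‰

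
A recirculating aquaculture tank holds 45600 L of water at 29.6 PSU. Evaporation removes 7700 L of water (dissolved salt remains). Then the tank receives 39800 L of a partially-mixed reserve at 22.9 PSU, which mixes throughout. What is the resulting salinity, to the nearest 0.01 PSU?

29.10 PSU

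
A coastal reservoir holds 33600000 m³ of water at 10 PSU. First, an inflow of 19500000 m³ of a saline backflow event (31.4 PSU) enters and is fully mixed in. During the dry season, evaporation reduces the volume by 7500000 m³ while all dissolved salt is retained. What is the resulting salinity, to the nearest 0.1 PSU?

After mixing: salt = 33,600,000×10 + 19,500,000×31.4 = 948,300,000; volume = 53,100,000 m³
After evaporation: salt unchanged = 948,300,000; volume = 53,100,000 − 7,500,000 = 45,600,000 m³
S = 948,300,000 / 45,600,000 = 20.7961 PSU

20.8 PSU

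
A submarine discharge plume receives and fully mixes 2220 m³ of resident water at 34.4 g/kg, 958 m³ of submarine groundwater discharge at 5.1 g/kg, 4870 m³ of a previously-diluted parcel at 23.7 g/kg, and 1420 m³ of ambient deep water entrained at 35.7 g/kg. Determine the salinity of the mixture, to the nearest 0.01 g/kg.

By conservation of dissolved salt,
salt = 2,220×34.4 + 958×5.1 + 4,870×23.7 + 1,420×35.7 = 76,368 + 4,885.8 + 115,419 + 50,694 = 247,366.8
volume = 2,220 + 958 + 4,870 + 1,420 = 9,468 m³
S = 247,366.8 / 9,468 = 26.1266 g/kg

26.13 g/kg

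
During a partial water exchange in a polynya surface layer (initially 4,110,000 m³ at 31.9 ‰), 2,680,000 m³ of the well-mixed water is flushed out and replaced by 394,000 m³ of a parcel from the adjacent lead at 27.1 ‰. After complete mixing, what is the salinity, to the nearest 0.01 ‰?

30.86 ‰

Remaining after removal: 1,430,000 m³ at 31.9 ‰ (salt = 45,617,000)
After addition: salt = 45,617,000 + 394,000×27.1 = 56,294,400; volume = 1,824,000 m³
S = 56,294,400 / 1,824,000 = 30.8632 ‰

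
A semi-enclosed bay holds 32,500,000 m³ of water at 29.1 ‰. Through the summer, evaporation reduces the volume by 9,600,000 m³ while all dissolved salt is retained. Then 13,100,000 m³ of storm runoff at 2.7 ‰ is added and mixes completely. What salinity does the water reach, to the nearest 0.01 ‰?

After evaporation: salt = 32,500,000×29.1 = 945,750,000; volume = 32,500,000 − 9,600,000 = 22,900,000 m³
After mixing: salt = 945,750,000 + 13,100,000×2.7 = 981,120,000; volume = 22,900,000 + 13,100,000 = 36,000,000 m³
S = 981,120,000 / 36,000,000 = 27.2533 ‰

27.25 ‰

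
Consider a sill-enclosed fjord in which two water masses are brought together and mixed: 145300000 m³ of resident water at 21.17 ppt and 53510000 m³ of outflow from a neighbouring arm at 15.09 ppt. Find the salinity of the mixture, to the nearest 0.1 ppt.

Mass of salt is conserved:
salt = 145,300,000×21.17 + 53,510,000×15.09 = 3,076,001,000 + 807,465,900 = 3,883,466,900
volume = 145,300,000 + 53,510,000 = 198,810,000 m³
S = 3,883,466,900 / 198,810,000 = 19.534 ppt

19.5 ppt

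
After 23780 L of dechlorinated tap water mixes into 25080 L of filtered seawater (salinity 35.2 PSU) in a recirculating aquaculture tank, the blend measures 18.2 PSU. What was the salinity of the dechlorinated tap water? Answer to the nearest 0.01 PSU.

Salt balance: 25,080×35.2 + 23,780×S = 48,860×18.2
882,816 + 23,780·S = 889,252
S = (889,252 − 882,816) / 23,780 = 0.2706 PSU

0.27 PSU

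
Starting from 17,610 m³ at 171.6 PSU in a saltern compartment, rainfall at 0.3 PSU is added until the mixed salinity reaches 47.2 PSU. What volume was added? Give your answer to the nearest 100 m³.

46700 m³

Salt balance: 17,610×171.6 + V×0.3 = (17,610+V)×47.2
3,021,876 + 0.3V = 831,192 + 47.2V
2,190,684 = 46.9V
V = 46,709.68 m³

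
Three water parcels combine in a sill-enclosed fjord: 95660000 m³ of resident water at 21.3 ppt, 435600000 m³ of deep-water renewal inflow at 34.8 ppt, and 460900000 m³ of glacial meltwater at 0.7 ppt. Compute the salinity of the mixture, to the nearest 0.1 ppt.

17.7 ppt

Conserving salt mass:
salt = 95,660,000×21.3 + 435,600,000×34.8 + 460,900,000×0.7 = 2,037,558,000 + 15,158,880,000 + 322,630,000 = 17,519,068,000
volume = 95,660,000 + 435,600,000 + 460,900,000 = 992,160,000 m³
S = 17,519,068,000 / 992,160,000 = 17.658 ppt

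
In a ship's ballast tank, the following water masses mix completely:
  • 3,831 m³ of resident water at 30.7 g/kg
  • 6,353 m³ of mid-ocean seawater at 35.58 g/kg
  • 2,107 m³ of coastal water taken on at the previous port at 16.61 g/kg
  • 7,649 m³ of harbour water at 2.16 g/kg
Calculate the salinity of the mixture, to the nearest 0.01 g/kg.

19.82 g/kg

Total salt / total volume:
salt = 3,831×30.7 + 6,353×35.58 + 2,107×16.61 + 7,649×2.16 = 117,611.7 + 226,039.74 + 34,997.27 + 16,521.84 = 395,170.55
volume = 3,831 + 6,353 + 2,107 + 7,649 = 19,940 m³
S = 395,170.55 / 19,940 = 19.818 g/kg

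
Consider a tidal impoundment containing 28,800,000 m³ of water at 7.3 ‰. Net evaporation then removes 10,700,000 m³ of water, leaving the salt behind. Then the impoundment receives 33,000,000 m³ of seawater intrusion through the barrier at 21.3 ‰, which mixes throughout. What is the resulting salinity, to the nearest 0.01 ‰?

17.87 ‰

After evaporation: salt = 28,800,000×7.3 = 210,240,000; volume = 28,800,000 − 10,700,000 = 18,100,000 m³
After mixing: salt = 210,240,000 + 33,000,000×21.3 = 913,140,000; volume = 18,100,000 + 33,000,000 = 51,100,000 m³
S = 913,140,000 / 51,100,000 = 17.8697 ‰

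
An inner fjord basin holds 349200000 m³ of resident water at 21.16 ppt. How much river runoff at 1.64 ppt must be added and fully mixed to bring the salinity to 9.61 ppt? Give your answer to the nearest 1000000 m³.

506000000 m³

Salt balance: 349,200,000×21.16 + V×1.64 = (349,200,000+V)×9.61
7,389,072,000 + 1.64V = 3,355,812,000 + 9.61V
4,033,260,000 = 7.97V
V = 506,055,207.03 m³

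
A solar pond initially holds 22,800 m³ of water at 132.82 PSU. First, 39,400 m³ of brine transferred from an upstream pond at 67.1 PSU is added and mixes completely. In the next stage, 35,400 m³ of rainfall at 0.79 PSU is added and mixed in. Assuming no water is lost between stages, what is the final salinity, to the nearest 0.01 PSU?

58.40 PSU

Mass of salt is conserved:
Initial salt = 22,800×132.82 = 3,028,296
After stage 1: salt = 3,028,296 + 39,400×67.1 = 5,672,036; volume = 62,200 m³; S = 91.19 PSU
After stage 2: salt = 5,672,036 + 35,400×0.79 = 5,700,002; volume = 97,600 m³
S = 5,700,002 / 97,600 = 58.4017 PSU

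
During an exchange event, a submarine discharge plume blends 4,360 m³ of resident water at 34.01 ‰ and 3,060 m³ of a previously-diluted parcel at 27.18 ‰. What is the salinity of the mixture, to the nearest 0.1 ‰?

Salt balance:
salt = 4,360×34.01 + 3,060×27.18 = 148,283.6 + 83,170.8 = 231,454.4
volume = 4,360 + 3,060 = 7,420 m³
S = 231,454.4 / 7,420 = 31.193 ‰

31.2 ‰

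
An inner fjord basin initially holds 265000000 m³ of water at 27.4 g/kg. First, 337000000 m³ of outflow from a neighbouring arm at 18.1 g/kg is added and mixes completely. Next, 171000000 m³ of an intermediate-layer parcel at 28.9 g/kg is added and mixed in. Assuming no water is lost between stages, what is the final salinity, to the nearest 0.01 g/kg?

Mass of salt is conserved:
Initial salt = 265,000,000×27.4 = 7,261,000,000
After stage 1: salt = 7,261,000,000 + 337,000,000×18.1 = 13,360,700,000; volume = 602,000,000 m³; S = 22.194 g/kg
After stage 2: salt = 13,360,700,000 + 171,000,000×28.9 = 18,302,600,000; volume = 773,000,000 m³
S = 18,302,600,000 / 773,000,000 = 23.6774 g/kg

23.68 g/kg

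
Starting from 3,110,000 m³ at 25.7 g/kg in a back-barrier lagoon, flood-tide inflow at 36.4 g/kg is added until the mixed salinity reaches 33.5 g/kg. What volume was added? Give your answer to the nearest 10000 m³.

Salt balance: 3,110,000×25.7 + V×36.4 = (3,110,000+V)×33.5
79,927,000 + 36.4V = 104,185,000 + 33.5V
24,258,000 = 2.9V
V = 8,364,827.59 m³

8360000 m³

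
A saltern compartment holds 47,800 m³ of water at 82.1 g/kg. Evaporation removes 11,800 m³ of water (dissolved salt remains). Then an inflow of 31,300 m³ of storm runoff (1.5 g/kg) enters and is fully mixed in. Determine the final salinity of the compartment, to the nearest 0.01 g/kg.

After evaporation: salt = 47,800×82.1 = 3,924,380; volume = 47,800 − 11,800 = 36,000 m³
After mixing: salt = 3,924,380 + 31,300×1.5 = 3,971,330; volume = 36,000 + 31,300 = 67,300 m³
S = 3,971,330 / 67,300 = 59.0094 g/kg

59.01 g/kg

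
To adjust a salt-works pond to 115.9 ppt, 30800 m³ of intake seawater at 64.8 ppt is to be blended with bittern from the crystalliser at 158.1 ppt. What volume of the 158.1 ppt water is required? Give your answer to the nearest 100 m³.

37300 m³

Salt balance: 30,800×64.8 + V×158.1 = (30,800+V)×115.9
1,995,840 + 158.1V = 3,569,720 + 115.9V
1,573,880 = 42.2V
V = 37,295.73 m³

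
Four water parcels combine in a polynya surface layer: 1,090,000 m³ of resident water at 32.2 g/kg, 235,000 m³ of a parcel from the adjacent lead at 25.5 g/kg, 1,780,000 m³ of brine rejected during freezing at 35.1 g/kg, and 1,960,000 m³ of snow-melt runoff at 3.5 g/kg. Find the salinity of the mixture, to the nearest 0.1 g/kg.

21.8 g/kg

Total salt / total volume:
salt = 1,090,000×32.2 + 235,000×25.5 + 1,780,000×35.1 + 1,960,000×3.5 = 35,098,000 + 5,992,500 + 62,478,000 + 6,860,000 = 110,428,500
volume = 1,090,000 + 235,000 + 1,780,000 + 1,960,000 = 5,065,000 m³
S = 110,428,500 / 5,065,000 = 21.802 g/kg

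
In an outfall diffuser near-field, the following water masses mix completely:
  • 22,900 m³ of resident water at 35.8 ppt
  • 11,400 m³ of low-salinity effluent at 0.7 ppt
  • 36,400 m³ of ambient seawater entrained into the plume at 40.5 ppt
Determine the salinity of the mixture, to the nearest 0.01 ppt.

By conservation of dissolved salt,
salt = 22,900×35.8 + 11,400×0.7 + 36,400×40.5 = 819,820 + 7,980 + 1,474,200 = 2,302,000
volume = 22,900 + 11,400 + 36,400 = 70,700 m³
S = 2,302,000 / 70,700 = 32.5601 ppt

32.56 ppt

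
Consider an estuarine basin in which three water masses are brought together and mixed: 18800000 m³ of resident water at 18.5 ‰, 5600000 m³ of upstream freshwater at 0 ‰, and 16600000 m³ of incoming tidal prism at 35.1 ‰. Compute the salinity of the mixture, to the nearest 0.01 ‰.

22.69 ‰

Total salt / total volume:
salt = 18,800,000×18.5 + 5,600,000×0 + 16,600,000×35.1 = 347,800,000 + 0 + 582,660,000 = 930,460,000
volume = 18,800,000 + 5,600,000 + 16,600,000 = 41,000,000 m³
S = 930,460,000 / 41,000,000 = 22.6941 ‰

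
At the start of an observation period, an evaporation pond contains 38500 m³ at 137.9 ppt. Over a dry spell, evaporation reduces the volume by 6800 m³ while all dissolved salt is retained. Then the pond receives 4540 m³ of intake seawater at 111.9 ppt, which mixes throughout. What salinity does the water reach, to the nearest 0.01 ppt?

160.52 ppt

After evaporation: salt = 38,500×137.9 = 5,309,150; volume = 38,500 − 6,800 = 31,700 m³
After mixing: salt = 5,309,150 + 4,540×111.9 = 5,817,176; volume = 31,700 + 4,540 = 36,240 m³
S = 5,817,176 / 36,240 = 160.5181 ppt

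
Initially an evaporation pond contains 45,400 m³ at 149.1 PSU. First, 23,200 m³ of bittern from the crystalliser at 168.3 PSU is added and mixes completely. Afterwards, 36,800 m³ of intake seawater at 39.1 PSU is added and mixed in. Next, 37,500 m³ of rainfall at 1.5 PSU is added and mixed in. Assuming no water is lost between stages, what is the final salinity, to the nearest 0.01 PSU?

By conservation of dissolved salt,
Initial salt = 45,400×149.1 = 6,769,140
After stage 1: salt = 6,769,140 + 23,200×168.3 = 10,673,700; volume = 68,600 m³; S = 155.593 PSU
After stage 2: salt = 10,673,700 + 36,800×39.1 = 12,112,580; volume = 105,400 m³; S = 114.92 PSU
After stage 3: salt = 12,112,580 + 37,500×1.5 = 12,168,830; volume = 142,900 m³
S = 12,168,830 / 142,900 = 85.1563 PSU

85.16 PSU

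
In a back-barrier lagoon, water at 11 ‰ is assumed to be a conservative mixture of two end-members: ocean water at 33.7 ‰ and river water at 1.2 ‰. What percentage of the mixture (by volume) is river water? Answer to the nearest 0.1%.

69.8%

Let f be the freshwater fraction. Salt balance per unit volume:
f×1.2 + (1−f)×33.7 = 11
f = (33.7 − 11) / (33.7 − 1.2) = 22.7/32.5 = 0.6985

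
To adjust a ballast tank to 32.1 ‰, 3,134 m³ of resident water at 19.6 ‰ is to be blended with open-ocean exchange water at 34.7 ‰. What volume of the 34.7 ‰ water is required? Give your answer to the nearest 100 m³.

Salt balance: 3,134×19.6 + V×34.7 = (3,134+V)×32.1
61,426.4 + 34.7V = 100,601.4 + 32.1V
39,175 = 2.6V
V = 15,067.31 m³

15100 m³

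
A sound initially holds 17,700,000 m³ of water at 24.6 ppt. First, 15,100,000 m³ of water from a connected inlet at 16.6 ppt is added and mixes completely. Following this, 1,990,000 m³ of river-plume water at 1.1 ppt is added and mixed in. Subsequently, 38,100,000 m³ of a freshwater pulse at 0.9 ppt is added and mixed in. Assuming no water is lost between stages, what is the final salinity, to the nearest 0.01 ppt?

Conserving salt mass:
Initial salt = 17,700,000×24.6 = 435,420,000
After stage 1: salt = 435,420,000 + 15,100,000×16.6 = 686,080,000; volume = 32,800,000 m³; S = 20.917 ppt
After stage 2: salt = 686,080,000 + 1,990,000×1.1 = 688,269,000; volume = 34,790,000 m³; S = 19.784 ppt
After stage 3: salt = 688,269,000 + 38,100,000×0.9 = 722,559,000; volume = 72,890,000 m³
S = 722,559,000 / 72,890,000 = 9.913 ppt

9.91 ppt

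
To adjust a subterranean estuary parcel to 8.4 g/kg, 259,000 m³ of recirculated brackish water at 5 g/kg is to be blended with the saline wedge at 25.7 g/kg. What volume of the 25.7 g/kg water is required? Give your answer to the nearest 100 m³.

50900 m³

Salt balance: 259,000×5 + V×25.7 = (259,000+V)×8.4
1,295,000 + 25.7V = 2,175,600 + 8.4V
880,600 = 17.3V
V = 50,901.73 m³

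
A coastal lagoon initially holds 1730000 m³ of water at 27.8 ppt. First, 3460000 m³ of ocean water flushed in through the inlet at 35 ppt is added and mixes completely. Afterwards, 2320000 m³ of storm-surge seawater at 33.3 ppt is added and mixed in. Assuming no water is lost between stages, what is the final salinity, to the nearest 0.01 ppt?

Salt balance:
Initial salt = 1,730,000×27.8 = 48,094,000
After stage 1: salt = 48,094,000 + 3,460,000×35 = 169,194,000; volume = 5,190,000 m³; S = 32.6 ppt
After stage 2: salt = 169,194,000 + 2,320,000×33.3 = 246,450,000; volume = 7,510,000 m³
S = 246,450,000 / 7,510,000 = 32.8162 ppt

32.82 ppt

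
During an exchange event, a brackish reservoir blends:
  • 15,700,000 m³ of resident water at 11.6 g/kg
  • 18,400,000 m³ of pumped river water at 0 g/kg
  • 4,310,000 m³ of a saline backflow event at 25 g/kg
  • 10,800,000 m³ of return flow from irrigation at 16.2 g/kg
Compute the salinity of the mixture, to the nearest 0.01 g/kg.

9.45 g/kg

By conservation of dissolved salt,
salt = 15,700,000×11.6 + 18,400,000×0 + 4,310,000×25 + 10,800,000×16.2 = 182,120,000 + 0 + 107,750,000 + 174,960,000 = 464,830,000
volume = 15,700,000 + 18,400,000 + 4,310,000 + 10,800,000 = 49,210,000 m³
S = 464,830,000 / 49,210,000 = 9.4458 g/kg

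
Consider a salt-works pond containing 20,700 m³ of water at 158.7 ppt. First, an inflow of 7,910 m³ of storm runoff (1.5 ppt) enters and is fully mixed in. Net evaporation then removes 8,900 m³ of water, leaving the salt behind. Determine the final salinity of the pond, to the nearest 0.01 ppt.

167.27 ppt

After mixing: salt = 20,700×158.7 + 7,910×1.5 = 3,296,955; volume = 28,610 m³
After evaporation: salt unchanged = 3,296,955; volume = 28,610 − 8,900 = 19,710 m³
S = 3,296,955 / 19,710 = 167.2732 ppt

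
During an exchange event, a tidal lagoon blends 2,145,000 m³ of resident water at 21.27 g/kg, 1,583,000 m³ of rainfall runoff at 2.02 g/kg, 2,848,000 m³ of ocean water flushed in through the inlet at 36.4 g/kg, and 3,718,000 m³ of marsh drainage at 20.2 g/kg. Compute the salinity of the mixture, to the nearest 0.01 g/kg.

Total salt / total volume:
salt = 2,145,000×21.27 + 1,583,000×2.02 + 2,848,000×36.4 + 3,718,000×20.2 = 45,624,150 + 3,197,660 + 103,667,200 + 75,103,600 = 227,592,610
volume = 2,145,000 + 1,583,000 + 2,848,000 + 3,718,000 = 10,294,000 m³
S = 227,592,610 / 10,294,000 = 22.1092 g/kg

22.11 g/kg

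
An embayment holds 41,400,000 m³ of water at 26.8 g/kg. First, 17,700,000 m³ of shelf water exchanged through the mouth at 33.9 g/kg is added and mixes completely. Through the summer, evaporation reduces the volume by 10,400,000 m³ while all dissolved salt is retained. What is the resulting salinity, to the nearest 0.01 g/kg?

35.10 g/kg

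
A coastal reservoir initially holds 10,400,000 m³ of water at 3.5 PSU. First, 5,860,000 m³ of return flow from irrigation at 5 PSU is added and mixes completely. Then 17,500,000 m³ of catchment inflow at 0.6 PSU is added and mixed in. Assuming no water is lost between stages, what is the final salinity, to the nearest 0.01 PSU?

2.26 PSU

Salt balance:
Initial salt = 10,400,000×3.5 = 36,400,000
After stage 1: salt = 36,400,000 + 5,860,000×5 = 65,700,000; volume = 16,260,000 m³; S = 4.041 PSU
After stage 2: salt = 65,700,000 + 17,500,000×0.6 = 76,200,000; volume = 33,760,000 m³
S = 76,200,000 / 33,760,000 = 2.2571 PSU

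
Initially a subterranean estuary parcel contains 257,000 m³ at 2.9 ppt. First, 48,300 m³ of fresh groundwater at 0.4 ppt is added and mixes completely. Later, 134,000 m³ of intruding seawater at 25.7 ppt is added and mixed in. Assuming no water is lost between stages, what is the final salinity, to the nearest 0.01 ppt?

9.58 ppt

By conservation of dissolved salt,
Initial salt = 257,000×2.9 = 745,300
After stage 1: salt = 745,300 + 48,300×0.4 = 764,620; volume = 305,300 m³; S = 2.504 ppt
After stage 2: salt = 764,620 + 134,000×25.7 = 4,208,420; volume = 439,300 m³
S = 4,208,420 / 439,300 = 9.5798 ppt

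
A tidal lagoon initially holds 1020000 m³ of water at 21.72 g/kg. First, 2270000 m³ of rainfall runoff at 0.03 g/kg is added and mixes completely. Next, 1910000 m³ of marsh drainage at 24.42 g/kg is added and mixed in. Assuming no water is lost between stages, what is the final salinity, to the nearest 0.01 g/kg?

13.24 g/kg

Conserving salt mass:
Initial salt = 1,020,000×21.72 = 22,154,400
After stage 1: salt = 22,154,400 + 2,270,000×0.03 = 22,222,500; volume = 3,290,000 m³; S = 6.755 g/kg
After stage 2: salt = 22,222,500 + 1,910,000×24.42 = 68,864,700; volume = 5,200,000 m³
S = 68,864,700 / 5,200,000 = 13.2432 g/kg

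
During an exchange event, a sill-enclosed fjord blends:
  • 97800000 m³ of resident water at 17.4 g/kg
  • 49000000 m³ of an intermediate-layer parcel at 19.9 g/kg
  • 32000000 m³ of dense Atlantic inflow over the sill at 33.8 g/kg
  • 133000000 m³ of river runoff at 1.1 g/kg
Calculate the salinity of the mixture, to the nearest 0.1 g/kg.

12.5 g/kg

Mass of salt is conserved:
salt = 97,800,000×17.4 + 49,000,000×19.9 + 32,000,000×33.8 + 133,000,000×1.1 = 1,701,720,000 + 975,100,000 + 1,081,600,000 + 146,300,000 = 3,904,720,000
volume = 97,800,000 + 49,000,000 + 32,000,000 + 133,000,000 = 311,800,000 m³
S = 3,904,720,000 / 311,800,000 = 12.523 g/kg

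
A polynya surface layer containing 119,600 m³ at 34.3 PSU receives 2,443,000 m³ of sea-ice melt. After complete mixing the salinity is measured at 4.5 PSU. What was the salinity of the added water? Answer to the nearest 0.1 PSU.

Salt balance: 119,600×34.3 + 2,443,000×S = 2,562,600×4.5
4,102,280 + 2,443,000·S = 11,531,700
S = (11,531,700 − 4,102,280) / 2,443,000 = 3.0411 PSU

3.0 PSU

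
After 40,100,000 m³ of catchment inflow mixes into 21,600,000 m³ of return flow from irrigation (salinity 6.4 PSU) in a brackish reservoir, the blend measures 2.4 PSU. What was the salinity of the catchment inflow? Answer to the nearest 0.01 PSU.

0.25 PSU

Salt balance: 21,600,000×6.4 + 40,100,000×S = 61,700,000×2.4
138,240,000 + 40,100,000·S = 148,080,000
S = (148,080,000 − 138,240,000) / 40,100,000 = 0.2454 PSU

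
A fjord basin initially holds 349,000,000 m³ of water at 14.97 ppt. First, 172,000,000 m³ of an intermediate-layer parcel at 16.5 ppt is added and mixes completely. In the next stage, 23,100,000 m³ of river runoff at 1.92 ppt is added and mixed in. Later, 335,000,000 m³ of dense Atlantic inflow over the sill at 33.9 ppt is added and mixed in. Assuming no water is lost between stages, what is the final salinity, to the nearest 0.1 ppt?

22.1 ppt

Salt balance:
Initial salt = 349,000,000×14.97 = 5,224,530,000
After stage 1: salt = 5,224,530,000 + 172,000,000×16.5 = 8,062,530,000; volume = 521,000,000 m³; S = 15.475 ppt
After stage 2: salt = 8,062,530,000 + 23,100,000×1.92 = 8,106,882,000; volume = 544,100,000 m³; S = 14.9 ppt
After stage 3: salt = 8,106,882,000 + 335,000,000×33.9 = 19,463,382,000; volume = 879,100,000 m³
S = 19,463,382,000 / 879,100,000 = 22.1401 ppt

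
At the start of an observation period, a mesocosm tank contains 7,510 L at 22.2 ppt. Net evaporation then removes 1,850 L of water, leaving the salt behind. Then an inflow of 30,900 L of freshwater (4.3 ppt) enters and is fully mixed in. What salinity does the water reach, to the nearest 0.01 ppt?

8.19 ppt

After evaporation: salt = 7,510×22.2 = 166,722; volume = 7,510 − 1,850 = 5,660 L
After mixing: salt = 166,722 + 30,900×4.3 = 299,592; volume = 5,660 + 30,900 = 36,560 L
S = 299,592 / 36,560 = 8.1945 ppt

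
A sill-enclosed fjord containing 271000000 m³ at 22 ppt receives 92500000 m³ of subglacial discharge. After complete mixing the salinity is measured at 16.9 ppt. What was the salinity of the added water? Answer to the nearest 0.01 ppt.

1.96 ppt

Salt balance: 271,000,000×22 + 92,500,000×S = 363,500,000×16.9
5,962,000,000 + 92,500,000·S = 6,143,150,000
S = (6,143,150,000 − 5,962,000,000) / 92,500,000 = 1.9584 ppt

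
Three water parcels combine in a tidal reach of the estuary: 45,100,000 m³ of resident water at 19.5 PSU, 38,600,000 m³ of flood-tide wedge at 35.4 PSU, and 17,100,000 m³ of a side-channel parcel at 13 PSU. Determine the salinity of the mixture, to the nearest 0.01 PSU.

24.49 PSU

Salt balance:
salt = 45,100,000×19.5 + 38,600,000×35.4 + 17,100,000×13 = 879,450,000 + 1,366,440,000 + 222,300,000 = 2,468,190,000
volume = 45,100,000 + 38,600,000 + 17,100,000 = 100,800,000 m³
S = 2,468,190,000 / 100,800,000 = 24.486 PSU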